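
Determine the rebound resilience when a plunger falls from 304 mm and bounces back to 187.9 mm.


Resilience = h_rebound / h_drop * 100
= 187.9 / 304 * 100
= 61.8%

61.8%


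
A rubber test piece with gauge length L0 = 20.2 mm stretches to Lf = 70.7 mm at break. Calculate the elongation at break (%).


Elongation = (Lf - L0) / L0 * 100
= (70.7 - 20.2) / 20.2 * 100
= 50.5 / 20.2 * 100
= 250.0%

250.0%


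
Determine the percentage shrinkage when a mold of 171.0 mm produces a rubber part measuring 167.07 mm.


Shrinkage = (mold - part) / mold * 100
= (171.0 - 167.07) / 171.0 * 100
= 3.93 / 171.0 * 100
= 2.3%

2.3%


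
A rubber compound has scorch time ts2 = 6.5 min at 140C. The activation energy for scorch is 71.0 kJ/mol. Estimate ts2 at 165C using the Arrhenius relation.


Convert temperatures: T1 = 140 + 273.15 = 413.15 K, T2 = 165 + 273.15 = 438.15 K
ts2_new = 6.5 * exp(71000 / 8.314 * (1/438.15 - 1/413.15))
1/T2 - 1/T1 = -1.3811e-04
ts2_new = 2.0 min

2.0 min


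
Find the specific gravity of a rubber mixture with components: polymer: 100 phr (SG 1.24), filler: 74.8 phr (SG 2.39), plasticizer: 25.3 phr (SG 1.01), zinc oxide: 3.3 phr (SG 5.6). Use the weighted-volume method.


Sum of weights = 203.4
Volume contributions:
  polymer: 100/1.24 = 80.6452
  filler: 74.8/2.39 = 31.2971
  plasticizer: 25.3/1.01 = 25.0495
  zinc oxide: 3.3/5.6 = 0.5893
Sum of volumes = 137.5810
SG = 203.4 / 137.5810 = 1.478

SG = 1.478


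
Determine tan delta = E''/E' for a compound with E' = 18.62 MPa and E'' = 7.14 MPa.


tan delta = E'' / E'
= 7.14 / 18.62
= 0.3835

tan delta = 0.3835


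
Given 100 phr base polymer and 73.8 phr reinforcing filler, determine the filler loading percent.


Filler % = filler / (rubber + filler) * 100
= 73.8 / (100 + 73.8) * 100
= 73.8 / 173.8 * 100
= 42.46%

42.46%


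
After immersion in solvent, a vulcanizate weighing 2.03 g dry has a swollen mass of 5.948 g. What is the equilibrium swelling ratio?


Q = W_swollen / W_dry
Q = 5.948 / 2.03
Q = 2.93

Q = 2.93


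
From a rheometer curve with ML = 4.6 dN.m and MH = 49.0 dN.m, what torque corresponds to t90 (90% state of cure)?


M90 = ML + 0.9 * (MH - ML)
M90 = 4.6 + 0.9 * (49.0 - 4.6)
M90 = 4.6 + 0.9 * 44.4
M90 = 44.56 dN.m

44.56 dN.m


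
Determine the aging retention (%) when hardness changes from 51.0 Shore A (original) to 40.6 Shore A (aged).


Retention = aged / original * 100
= 40.6 / 51.0 * 100
= 79.6%

79.6%


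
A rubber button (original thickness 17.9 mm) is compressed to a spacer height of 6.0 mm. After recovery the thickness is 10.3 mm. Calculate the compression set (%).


CS = (t0 - recovered) / (t0 - ts) * 100
= (17.9 - 10.3) / (17.9 - 6.0) * 100
= 7.6 / 11.9 * 100
= 63.9%

63.9%


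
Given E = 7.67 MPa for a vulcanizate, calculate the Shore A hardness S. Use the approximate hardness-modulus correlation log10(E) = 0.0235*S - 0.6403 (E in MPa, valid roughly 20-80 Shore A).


log10(E) = 0.0235*S - 0.6403  =>  S = (log10(E) + 0.6403) / 0.0235
log10(7.67) = 0.884795
S = (0.884795 + 0.6403) / 0.0235 = 1.525095 / 0.0235
S = 64.9

Shore A = 64.9


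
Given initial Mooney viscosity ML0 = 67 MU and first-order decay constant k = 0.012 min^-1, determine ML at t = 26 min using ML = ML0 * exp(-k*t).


ML = ML0 * exp(-k * t)
ML = 67 * exp(-0.012 * 26)
ML = 67 * 0.7320
ML = 49.04 MU

49.04 MU


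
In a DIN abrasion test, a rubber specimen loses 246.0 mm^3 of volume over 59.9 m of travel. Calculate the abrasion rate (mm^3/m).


Rate = volume_loss / distance
= 246.0 / 59.9
= 4.107 mm^3/m

4.107 mm^3/m


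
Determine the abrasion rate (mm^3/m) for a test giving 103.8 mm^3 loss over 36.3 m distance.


Rate = volume_loss / distance
= 103.8 / 36.3
= 2.86 mm^3/m

2.86 mm^3/m


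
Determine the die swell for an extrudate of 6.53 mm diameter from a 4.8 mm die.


Die swell ratio = D_extrudate / D_die
= 6.53 / 4.8
= 1.36

Die swell = 1.36


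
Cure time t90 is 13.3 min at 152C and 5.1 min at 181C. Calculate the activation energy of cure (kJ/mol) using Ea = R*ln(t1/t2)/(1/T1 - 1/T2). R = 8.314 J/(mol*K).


T1 = 425.15 K, T2 = 454.15 K
1/T1 - 1/T2 = 1.5020e-04
ln(t1/t2) = ln(13.3/5.1) = 0.9585
Ea = 8.314 * 0.9585 / 1.5020e-04 = 53058.6611 J/mol
Ea = 53.06 kJ/mol

53.06 kJ/mol


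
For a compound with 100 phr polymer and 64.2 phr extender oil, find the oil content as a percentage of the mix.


Oil % = oil / (100 + oil) * 100
= 64.2 / (100 + 64.2) * 100
= 64.2 / 164.2 * 100
= 39.1%

39.1%


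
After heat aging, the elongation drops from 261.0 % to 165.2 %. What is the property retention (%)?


Retention = aged / original * 100
= 165.2 / 261.0 * 100
= 63.3%

63.3%


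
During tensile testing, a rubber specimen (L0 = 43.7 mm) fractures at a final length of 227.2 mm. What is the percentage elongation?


Elongation = (Lf - L0) / L0 * 100
= (227.2 - 43.7) / 43.7 * 100
= 183.5 / 43.7 * 100
= 419.9%

419.9%


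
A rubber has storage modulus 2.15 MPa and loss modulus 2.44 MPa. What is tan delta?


tan delta = E'' / E'
= 2.44 / 2.15
= 1.1349

tan delta = 1.1349


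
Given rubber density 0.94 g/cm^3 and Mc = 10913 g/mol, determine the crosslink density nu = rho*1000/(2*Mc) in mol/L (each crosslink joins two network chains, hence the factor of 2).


nu = rho * 1000 / (2 * Mc)
nu = 0.94 * 1000 / (2 * 10913)
nu = 940.0 / 21826
nu = 0.0431 mol/L

0.0431 mol/L


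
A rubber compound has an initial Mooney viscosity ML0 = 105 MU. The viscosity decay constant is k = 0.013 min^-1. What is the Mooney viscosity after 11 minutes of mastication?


ML = ML0 * exp(-k * t)
ML = 105 * exp(-0.013 * 11)
ML = 105 * 0.8668
ML = 91.01 MU

91.01 MU


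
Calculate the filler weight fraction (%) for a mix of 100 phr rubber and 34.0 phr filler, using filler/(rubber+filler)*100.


Filler % = filler / (rubber + filler) * 100
= 34.0 / (100 + 34.0) * 100
= 34.0 / 134.0 * 100
= 25.37%

25.37%


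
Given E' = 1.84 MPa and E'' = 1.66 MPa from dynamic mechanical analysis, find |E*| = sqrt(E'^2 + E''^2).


|E*| = sqrt(E'^2 + E''^2)
= sqrt(1.84^2 + 1.66^2)
= sqrt(3.3856 + 2.7556)
= 2.478 MPa

2.478 MPa


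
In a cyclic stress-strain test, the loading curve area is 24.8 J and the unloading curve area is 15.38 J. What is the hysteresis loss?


Hysteresis loss = loading - unloading
= 24.8 - 15.38
= 9.42 J

9.42 J


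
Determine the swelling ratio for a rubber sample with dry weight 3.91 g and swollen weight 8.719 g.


Q = W_swollen / W_dry
Q = 8.719 / 3.91
Q = 2.23

Q = 2.23


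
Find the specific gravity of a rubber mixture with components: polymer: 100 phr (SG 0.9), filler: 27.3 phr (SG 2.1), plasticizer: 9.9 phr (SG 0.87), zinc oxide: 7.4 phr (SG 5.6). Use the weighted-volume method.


Sum of weights = 144.6
Volume contributions:
  polymer: 100/0.9 = 111.1111
  filler: 27.3/2.1 = 13.0000
  plasticizer: 9.9/0.87 = 11.3793
  zinc oxide: 7.4/5.6 = 1.3214
Sum of volumes = 136.8119
SG = 144.6 / 136.8119 = 1.057

SG = 1.057


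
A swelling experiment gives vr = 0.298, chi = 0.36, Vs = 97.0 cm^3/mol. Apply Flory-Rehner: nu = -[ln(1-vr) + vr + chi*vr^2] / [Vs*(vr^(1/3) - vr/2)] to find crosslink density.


ln(1 - vr) = ln(1 - 0.298) = -0.3538
Numerator = -((-0.3538) + 0.298 + 0.36 * 0.298^2) = 0.0239
Denominator = 97.0 * (0.298^(1/3) - 0.298/2) = 50.3374
nu = 0.0239 / 50.3374 = 4.7385e-04 mol/cm^3

4.7385e-04 mol/cm^3


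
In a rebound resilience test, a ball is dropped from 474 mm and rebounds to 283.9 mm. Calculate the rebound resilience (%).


Resilience = h_rebound / h_drop * 100
= 283.9 / 474 * 100
= 59.9%

59.9%


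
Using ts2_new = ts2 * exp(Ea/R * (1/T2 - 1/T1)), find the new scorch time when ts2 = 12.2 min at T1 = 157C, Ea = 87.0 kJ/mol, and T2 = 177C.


Convert temperatures: T1 = 157 + 273.15 = 430.15 K, T2 = 177 + 273.15 = 450.15 K
ts2_new = 12.2 * exp(87000 / 8.314 * (1/450.15 - 1/430.15))
1/T2 - 1/T1 = -1.0329e-04
ts2_new = 4.14 min

4.14 min


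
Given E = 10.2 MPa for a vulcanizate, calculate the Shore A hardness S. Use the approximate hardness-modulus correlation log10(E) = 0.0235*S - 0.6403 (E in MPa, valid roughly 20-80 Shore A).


log10(E) = 0.0235*S - 0.6403  =>  S = (log10(E) + 0.6403) / 0.0235
log10(10.2) = 1.008600
S = (1.008600 + 0.6403) / 0.0235 = 1.648900 / 0.0235
S = 70.2

Shore A = 70.2


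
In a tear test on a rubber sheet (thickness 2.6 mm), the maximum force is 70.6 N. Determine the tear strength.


Tear strength = force / thickness
= 70.6 / 2.6
= 27.15 N/mm

27.15 N/mm


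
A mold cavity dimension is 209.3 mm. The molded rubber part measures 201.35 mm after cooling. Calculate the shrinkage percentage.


Shrinkage = (mold - part) / mold * 100
= (209.3 - 201.35) / 209.3 * 100
= 7.95 / 209.3 * 100
= 3.8%

3.8%


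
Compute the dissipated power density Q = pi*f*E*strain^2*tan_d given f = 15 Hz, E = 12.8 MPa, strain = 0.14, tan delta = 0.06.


Q = pi * f * E * strain^2 * tan_d
= pi * 15 * 12.8 * 0.14^2 * 0.06
= pi * 15 * 12.8 * 0.0196 * 0.06
= 0.7093

Q = 0.7093


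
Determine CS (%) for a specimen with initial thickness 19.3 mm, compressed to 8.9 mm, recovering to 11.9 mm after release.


CS = (t0 - recovered) / (t0 - ts) * 100
= (19.3 - 11.9) / (19.3 - 8.9) * 100
= 7.4 / 10.4 * 100
= 71.2%

71.2%


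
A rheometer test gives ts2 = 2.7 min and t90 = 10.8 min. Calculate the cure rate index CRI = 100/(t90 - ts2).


CRI = 100 / (t90 - ts2)
= 100 / (10.8 - 2.7)
= 100 / 8.1
= 12.35 min^-1

12.35 min^-1


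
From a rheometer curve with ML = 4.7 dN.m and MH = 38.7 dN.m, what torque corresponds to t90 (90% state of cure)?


M90 = ML + 0.9 * (MH - ML)
M90 = 4.7 + 0.9 * (38.7 - 4.7)
M90 = 4.7 + 0.9 * 34.0
M90 = 35.3 dN.m

35.3 dN.m


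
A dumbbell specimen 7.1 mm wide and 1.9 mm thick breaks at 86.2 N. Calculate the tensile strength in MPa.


Area = width * thickness = 7.1 * 1.9 = 13.49 mm^2
TS = force / area = 86.2 / 13.49 = 6.39 MPa

6.39 MPa


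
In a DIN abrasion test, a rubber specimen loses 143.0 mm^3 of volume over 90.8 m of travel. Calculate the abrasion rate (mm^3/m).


Rate = volume_loss / distance
= 143.0 / 90.8
= 1.575 mm^3/m

1.575 mm^3/m


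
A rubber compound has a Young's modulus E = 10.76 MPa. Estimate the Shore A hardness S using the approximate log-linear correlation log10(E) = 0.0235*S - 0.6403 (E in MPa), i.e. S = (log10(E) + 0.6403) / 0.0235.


log10(E) = 0.0235*S - 0.6403  =>  S = (log10(E) + 0.6403) / 0.0235
log10(10.76) = 1.031812
S = (1.031812 + 0.6403) / 0.0235 = 1.672112 / 0.0235
S = 71.2

Shore A = 71.2


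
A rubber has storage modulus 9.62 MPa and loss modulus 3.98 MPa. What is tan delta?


tan delta = E'' / E'
= 3.98 / 9.62
= 0.4137

tan delta = 0.4137


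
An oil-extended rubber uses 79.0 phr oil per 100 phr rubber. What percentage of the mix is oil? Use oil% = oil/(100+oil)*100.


Oil % = oil / (100 + oil) * 100
= 79.0 / (100 + 79.0) * 100
= 79.0 / 179.0 * 100
= 44.13%

44.13%


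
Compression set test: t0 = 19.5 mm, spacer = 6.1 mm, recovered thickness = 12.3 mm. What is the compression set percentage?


CS = (t0 - recovered) / (t0 - ts) * 100
= (19.5 - 12.3) / (19.5 - 6.1) * 100
= 7.2 / 13.4 * 100
= 53.7%

53.7%


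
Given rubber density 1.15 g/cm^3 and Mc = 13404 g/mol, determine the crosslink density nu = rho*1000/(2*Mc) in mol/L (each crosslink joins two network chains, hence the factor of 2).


nu = rho * 1000 / (2 * Mc)
nu = 1.15 * 1000 / (2 * 13404)
nu = 1150.0 / 26808
nu = 0.0429 mol/L

0.0429 mol/L


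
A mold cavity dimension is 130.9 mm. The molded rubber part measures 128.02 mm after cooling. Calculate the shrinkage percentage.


Shrinkage = (mold - part) / mold * 100
= (130.9 - 128.02) / 130.9 * 100
= 2.88 / 130.9 * 100
= 2.2%

2.2%


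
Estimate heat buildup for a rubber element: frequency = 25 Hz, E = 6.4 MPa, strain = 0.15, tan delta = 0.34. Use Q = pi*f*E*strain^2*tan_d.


Q = pi * f * E * strain^2 * tan_d
= pi * 25 * 6.4 * 0.15^2 * 0.34
= pi * 25 * 6.4 * 0.0225 * 0.34
= 3.8453

Q = 3.8453


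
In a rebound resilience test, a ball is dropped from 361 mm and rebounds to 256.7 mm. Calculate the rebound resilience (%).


Resilience = h_rebound / h_drop * 100
= 256.7 / 361 * 100
= 71.1%

71.1%


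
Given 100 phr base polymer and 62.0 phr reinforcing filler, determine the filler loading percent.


Filler % = filler / (rubber + filler) * 100
= 62.0 / (100 + 62.0) * 100
= 62.0 / 162.0 * 100
= 38.27%

38.27%


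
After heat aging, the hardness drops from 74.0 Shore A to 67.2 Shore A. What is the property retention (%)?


Retention = aged / original * 100
= 67.2 / 74.0 * 100
= 90.8%

90.8%


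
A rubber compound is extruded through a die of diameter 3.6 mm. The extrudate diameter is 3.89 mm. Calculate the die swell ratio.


Die swell ratio = D_extrudate / D_die
= 3.89 / 3.6
= 1.081

Die swell = 1.081


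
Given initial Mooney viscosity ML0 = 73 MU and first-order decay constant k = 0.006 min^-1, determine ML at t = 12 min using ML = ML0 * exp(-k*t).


ML = ML0 * exp(-k * t)
ML = 73 * exp(-0.006 * 12)
ML = 73 * 0.9305
ML = 67.93 MU

67.93 MU


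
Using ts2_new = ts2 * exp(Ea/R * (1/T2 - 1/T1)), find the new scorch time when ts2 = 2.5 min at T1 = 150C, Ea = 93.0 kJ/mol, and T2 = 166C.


Convert temperatures: T1 = 150 + 273.15 = 423.15 K, T2 = 166 + 273.15 = 439.15 K
ts2_new = 2.5 * exp(93000 / 8.314 * (1/439.15 - 1/423.15))
1/T2 - 1/T1 = -8.6102e-05
ts2_new = 0.95 min

0.95 min


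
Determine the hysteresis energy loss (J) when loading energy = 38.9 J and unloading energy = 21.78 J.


Hysteresis loss = loading - unloading
= 38.9 - 21.78
= 17.12 J

17.12 J


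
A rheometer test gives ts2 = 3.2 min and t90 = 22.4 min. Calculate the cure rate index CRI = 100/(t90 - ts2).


CRI = 100 / (t90 - ts2)
= 100 / (22.4 - 3.2)
= 100 / 19.2
= 5.21 min^-1

5.21 min^-1


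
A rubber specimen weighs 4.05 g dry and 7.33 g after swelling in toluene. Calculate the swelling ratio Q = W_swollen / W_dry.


Q = W_swollen / W_dry
Q = 7.33 / 4.05
Q = 1.81

Q = 1.81


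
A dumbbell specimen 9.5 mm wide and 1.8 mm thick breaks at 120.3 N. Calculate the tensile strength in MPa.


Area = width * thickness = 9.5 * 1.8 = 17.1 mm^2
TS = force / area = 120.3 / 17.1 = 7.04 MPa

7.04 MPa


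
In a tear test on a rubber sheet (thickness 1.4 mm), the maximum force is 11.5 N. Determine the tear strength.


Tear strength = force / thickness
= 11.5 / 1.4
= 8.21 N/mm

8.21 N/mm


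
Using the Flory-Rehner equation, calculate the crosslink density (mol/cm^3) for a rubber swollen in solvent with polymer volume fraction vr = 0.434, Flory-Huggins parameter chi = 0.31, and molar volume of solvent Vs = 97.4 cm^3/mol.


ln(1 - vr) = ln(1 - 0.434) = -0.5692
Numerator = -((-0.5692) + 0.434 + 0.31 * 0.434^2) = 0.0768
Denominator = 97.4 * (0.434^(1/3) - 0.434/2) = 52.6074
nu = 0.0768 / 52.6074 = 0.0015 mol/cm^3

0.0015 mol/cm^3


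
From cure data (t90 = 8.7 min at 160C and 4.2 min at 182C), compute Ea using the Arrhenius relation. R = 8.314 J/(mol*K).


T1 = 433.15 K, T2 = 455.15 K
1/T1 - 1/T2 = 1.1159e-04
ln(t1/t2) = ln(8.7/4.2) = 0.7282
Ea = 8.314 * 0.7282 / 1.1159e-04 = 54256.7581 J/mol
Ea = 54.26 kJ/mol

54.26 kJ/mol


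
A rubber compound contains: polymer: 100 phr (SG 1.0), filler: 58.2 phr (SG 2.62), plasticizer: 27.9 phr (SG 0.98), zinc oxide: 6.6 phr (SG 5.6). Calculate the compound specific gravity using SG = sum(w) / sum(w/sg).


Sum of weights = 192.7
Volume contributions:
  polymer: 100/1.0 = 100.0000
  filler: 58.2/2.62 = 22.2137
  plasticizer: 27.9/0.98 = 28.4694
  zinc oxide: 6.6/5.6 = 1.1786
Sum of volumes = 151.8617
SG = 192.7 / 151.8617 = 1.269

SG = 1.269


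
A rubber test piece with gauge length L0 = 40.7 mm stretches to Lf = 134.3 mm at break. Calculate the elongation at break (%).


Elongation = (Lf - L0) / L0 * 100
= (134.3 - 40.7) / 40.7 * 100
= 93.6 / 40.7 * 100
= 230.0%

230.0%


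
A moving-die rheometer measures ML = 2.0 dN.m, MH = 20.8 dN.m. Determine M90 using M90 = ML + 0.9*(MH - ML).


M90 = ML + 0.9 * (MH - ML)
M90 = 2.0 + 0.9 * (20.8 - 2.0)
M90 = 2.0 + 0.9 * 18.8
M90 = 18.92 dN.m

18.92 dN.m


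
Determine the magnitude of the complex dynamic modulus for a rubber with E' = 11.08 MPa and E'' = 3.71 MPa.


|E*| = sqrt(E'^2 + E''^2)
= sqrt(11.08^2 + 3.71^2)
= sqrt(122.7664 + 13.7641)
= 11.685 MPa

11.685 MPa


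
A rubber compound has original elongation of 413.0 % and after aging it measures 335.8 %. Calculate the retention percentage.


Retention = aged / original * 100
= 335.8 / 413.0 * 100
= 81.3%

81.3%


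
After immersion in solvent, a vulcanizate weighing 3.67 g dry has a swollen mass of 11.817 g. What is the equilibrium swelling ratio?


Q = W_swollen / W_dry
Q = 11.817 / 3.67
Q = 3.22

Q = 3.22


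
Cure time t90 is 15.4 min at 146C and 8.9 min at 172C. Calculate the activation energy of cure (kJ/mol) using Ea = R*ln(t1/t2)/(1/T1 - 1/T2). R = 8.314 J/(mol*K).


T1 = 419.15 K, T2 = 445.15 K
1/T1 - 1/T2 = 1.3935e-04
ln(t1/t2) = ln(15.4/8.9) = 0.5483
Ea = 8.314 * 0.5483 / 1.3935e-04 = 32714.7513 J/mol
Ea = 32.71 kJ/mol

32.71 kJ/mol


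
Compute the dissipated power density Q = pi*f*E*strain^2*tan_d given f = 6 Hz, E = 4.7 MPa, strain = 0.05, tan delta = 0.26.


Q = pi * f * E * strain^2 * tan_d
= pi * 6 * 4.7 * 0.05^2 * 0.26
= pi * 6 * 4.7 * 0.0025 * 0.26
= 0.0576

Q = 0.0576


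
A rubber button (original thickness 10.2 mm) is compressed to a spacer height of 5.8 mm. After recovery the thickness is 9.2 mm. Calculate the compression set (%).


CS = (t0 - recovered) / (t0 - ts) * 100
= (10.2 - 9.2) / (10.2 - 5.8) * 100
= 1.0 / 4.4 * 100
= 22.7%

22.7%


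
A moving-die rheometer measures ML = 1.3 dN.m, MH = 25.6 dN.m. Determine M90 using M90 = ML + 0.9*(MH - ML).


M90 = ML + 0.9 * (MH - ML)
M90 = 1.3 + 0.9 * (25.6 - 1.3)
M90 = 1.3 + 0.9 * 24.3
M90 = 23.17 dN.m

23.17 dN.m


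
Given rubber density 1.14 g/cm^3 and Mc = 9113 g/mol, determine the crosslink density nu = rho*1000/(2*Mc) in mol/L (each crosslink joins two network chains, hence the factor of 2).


nu = rho * 1000 / (2 * Mc)
nu = 1.14 * 1000 / (2 * 9113)
nu = 1140.0 / 18226
nu = 0.0625 mol/L

0.0625 mol/L


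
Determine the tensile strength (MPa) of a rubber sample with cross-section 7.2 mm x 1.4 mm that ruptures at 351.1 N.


Area = width * thickness = 7.2 * 1.4 = 10.08 mm^2
TS = force / area = 351.1 / 10.08 = 34.83 MPa

34.83 MPa


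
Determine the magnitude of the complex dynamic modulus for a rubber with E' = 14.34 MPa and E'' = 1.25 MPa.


|E*| = sqrt(E'^2 + E''^2)
= sqrt(14.34^2 + 1.25^2)
= sqrt(205.6356 + 1.5625)
= 14.394 MPa

14.394 MPa


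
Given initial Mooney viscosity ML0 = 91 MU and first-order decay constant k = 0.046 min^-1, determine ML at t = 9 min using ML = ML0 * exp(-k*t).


ML = ML0 * exp(-k * t)
ML = 91 * exp(-0.046 * 9)
ML = 91 * 0.6610
ML = 60.15 MU

60.15 MU


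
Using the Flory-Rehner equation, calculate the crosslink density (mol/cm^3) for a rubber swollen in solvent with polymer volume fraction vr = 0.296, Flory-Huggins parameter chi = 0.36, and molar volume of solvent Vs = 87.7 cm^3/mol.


ln(1 - vr) = ln(1 - 0.296) = -0.3510
Numerator = -((-0.3510) + 0.296 + 0.36 * 0.296^2) = 0.0234
Denominator = 87.7 * (0.296^(1/3) - 0.296/2) = 45.4676
nu = 0.0234 / 45.4676 = 5.1543e-04 mol/cm^3

5.1543e-04 mol/cm^3


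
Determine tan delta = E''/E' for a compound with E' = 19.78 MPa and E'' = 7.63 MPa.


tan delta = E'' / E'
= 7.63 / 19.78
= 0.3857

tan delta = 0.3857


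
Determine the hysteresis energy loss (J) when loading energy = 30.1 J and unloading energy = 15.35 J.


Hysteresis loss = loading - unloading
= 30.1 - 15.35
= 14.75 J

14.75 J


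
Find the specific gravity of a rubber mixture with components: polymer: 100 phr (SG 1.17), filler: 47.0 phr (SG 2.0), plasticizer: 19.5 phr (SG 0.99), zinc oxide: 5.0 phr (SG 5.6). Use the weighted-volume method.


Sum of weights = 171.5
Volume contributions:
  polymer: 100/1.17 = 85.4701
  filler: 47.0/2.0 = 23.5000
  plasticizer: 19.5/0.99 = 19.6970
  zinc oxide: 5.0/5.6 = 0.8929
Sum of volumes = 129.5599
SG = 171.5 / 129.5599 = 1.324

SG = 1.324


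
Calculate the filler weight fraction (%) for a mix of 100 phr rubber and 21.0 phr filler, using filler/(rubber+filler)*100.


Filler % = filler / (rubber + filler) * 100
= 21.0 / (100 + 21.0) * 100
= 21.0 / 121.0 * 100
= 17.36%

17.36%


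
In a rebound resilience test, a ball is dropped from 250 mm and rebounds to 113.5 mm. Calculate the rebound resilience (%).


Resilience = h_rebound / h_drop * 100
= 113.5 / 250 * 100
= 45.4%

45.4%


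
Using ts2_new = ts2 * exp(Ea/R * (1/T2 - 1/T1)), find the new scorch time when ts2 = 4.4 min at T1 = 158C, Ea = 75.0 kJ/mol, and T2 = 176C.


Convert temperatures: T1 = 158 + 273.15 = 431.15 K, T2 = 176 + 273.15 = 449.15 K
ts2_new = 4.4 * exp(75000 / 8.314 * (1/449.15 - 1/431.15))
1/T2 - 1/T1 = -9.2951e-05
ts2_new = 1.9 min

1.9 min


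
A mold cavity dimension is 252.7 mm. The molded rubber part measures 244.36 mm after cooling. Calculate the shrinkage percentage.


Shrinkage = (mold - part) / mold * 100
= (252.7 - 244.36) / 252.7 * 100
= 8.34 / 252.7 * 100
= 3.3%

3.3%


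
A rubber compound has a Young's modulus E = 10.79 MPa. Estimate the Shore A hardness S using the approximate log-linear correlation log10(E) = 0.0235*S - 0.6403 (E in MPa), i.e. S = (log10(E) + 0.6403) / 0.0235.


log10(E) = 0.0235*S - 0.6403  =>  S = (log10(E) + 0.6403) / 0.0235
log10(10.79) = 1.033021
S = (1.033021 + 0.6403) / 0.0235 = 1.673321 / 0.0235
S = 71.2

Shore A = 71.2


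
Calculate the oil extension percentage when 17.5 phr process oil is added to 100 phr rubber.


Oil % = oil / (100 + oil) * 100
= 17.5 / (100 + 17.5) * 100
= 17.5 / 117.5 * 100
= 14.89%

14.89%


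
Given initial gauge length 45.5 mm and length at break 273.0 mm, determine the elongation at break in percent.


Elongation = (Lf - L0) / L0 * 100
= (273.0 - 45.5) / 45.5 * 100
= 227.5 / 45.5 * 100
= 500.0%

500.0%


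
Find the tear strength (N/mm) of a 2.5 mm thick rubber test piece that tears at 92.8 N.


Tear strength = force / thickness
= 92.8 / 2.5
= 37.12 N/mm

37.12 N/mm


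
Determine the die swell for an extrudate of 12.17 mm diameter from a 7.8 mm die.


Die swell ratio = D_extrudate / D_die
= 12.17 / 7.8
= 1.56

Die swell = 1.56


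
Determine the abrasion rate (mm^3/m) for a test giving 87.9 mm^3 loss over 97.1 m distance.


Rate = volume_loss / distance
= 87.9 / 97.1
= 0.905 mm^3/m

0.905 mm^3/m


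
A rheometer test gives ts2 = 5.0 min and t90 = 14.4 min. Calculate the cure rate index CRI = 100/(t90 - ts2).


CRI = 100 / (t90 - ts2)
= 100 / (14.4 - 5.0)
= 100 / 9.4
= 10.64 min^-1

10.64 min^-1


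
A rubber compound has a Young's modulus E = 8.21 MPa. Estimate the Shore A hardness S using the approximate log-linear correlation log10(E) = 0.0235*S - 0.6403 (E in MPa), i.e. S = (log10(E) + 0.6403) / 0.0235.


log10(E) = 0.0235*S - 0.6403  =>  S = (log10(E) + 0.6403) / 0.0235
log10(8.21) = 0.914343
S = (0.914343 + 0.6403) / 0.0235 = 1.554643 / 0.0235
S = 66.2

Shore A = 66.2


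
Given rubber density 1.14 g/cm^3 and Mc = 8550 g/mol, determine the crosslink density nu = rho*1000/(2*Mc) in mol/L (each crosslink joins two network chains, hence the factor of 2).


nu = rho * 1000 / (2 * Mc)
nu = 1.14 * 1000 / (2 * 8550)
nu = 1140.0 / 17100
nu = 0.0667 mol/L

0.0667 mol/L


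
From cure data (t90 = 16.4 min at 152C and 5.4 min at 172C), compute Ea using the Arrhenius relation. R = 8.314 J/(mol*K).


T1 = 425.15 K, T2 = 445.15 K
1/T1 - 1/T2 = 1.0568e-04
ln(t1/t2) = ln(16.4/5.4) = 1.1109
Ea = 8.314 * 1.1109 / 1.0568e-04 = 87397.0280 J/mol
Ea = 87.4 kJ/mol

87.4 kJ/mol


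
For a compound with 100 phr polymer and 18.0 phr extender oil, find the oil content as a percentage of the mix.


Oil % = oil / (100 + oil) * 100
= 18.0 / (100 + 18.0) * 100
= 18.0 / 118.0 * 100
= 15.25%

15.25%


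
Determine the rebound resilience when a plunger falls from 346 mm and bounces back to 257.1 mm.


Resilience = h_rebound / h_drop * 100
= 257.1 / 346 * 100
= 74.3%

74.3%


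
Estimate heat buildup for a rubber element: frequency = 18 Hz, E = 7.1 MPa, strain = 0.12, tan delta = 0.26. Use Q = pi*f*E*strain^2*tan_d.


Q = pi * f * E * strain^2 * tan_d
= pi * 18 * 7.1 * 0.12^2 * 0.26
= pi * 18 * 7.1 * 0.0144 * 0.26
= 1.5032

Q = 1.5032


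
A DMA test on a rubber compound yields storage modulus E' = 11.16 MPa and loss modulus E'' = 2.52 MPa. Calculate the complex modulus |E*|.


|E*| = sqrt(E'^2 + E''^2)
= sqrt(11.16^2 + 2.52^2)
= sqrt(124.5456 + 6.3504)
= 11.441 MPa

11.441 MPa


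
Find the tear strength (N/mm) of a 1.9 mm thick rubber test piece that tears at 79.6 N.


Tear strength = force / thickness
= 79.6 / 1.9
= 41.89 N/mm

41.89 N/mm


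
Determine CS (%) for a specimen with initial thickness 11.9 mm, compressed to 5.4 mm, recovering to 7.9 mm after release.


CS = (t0 - recovered) / (t0 - ts) * 100
= (11.9 - 7.9) / (11.9 - 5.4) * 100
= 4.0 / 6.5 * 100
= 61.5%

61.5%


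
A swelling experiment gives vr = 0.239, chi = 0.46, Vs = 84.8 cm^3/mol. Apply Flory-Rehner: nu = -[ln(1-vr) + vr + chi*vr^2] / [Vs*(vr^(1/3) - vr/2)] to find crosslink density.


ln(1 - vr) = ln(1 - 0.239) = -0.2731
Numerator = -((-0.2731) + 0.239 + 0.46 * 0.239^2) = 0.0078
Denominator = 84.8 * (0.239^(1/3) - 0.239/2) = 42.4918
nu = 0.0078 / 42.4918 = 1.8465e-04 mol/cm^3

1.8465e-04 mol/cm^3


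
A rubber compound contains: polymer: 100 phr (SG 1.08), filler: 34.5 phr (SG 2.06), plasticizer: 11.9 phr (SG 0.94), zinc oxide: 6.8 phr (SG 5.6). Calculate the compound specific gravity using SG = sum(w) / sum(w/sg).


Sum of weights = 153.2
Volume contributions:
  polymer: 100/1.08 = 92.5926
  filler: 34.5/2.06 = 16.7476
  plasticizer: 11.9/0.94 = 12.6596
  zinc oxide: 6.8/5.6 = 1.2143
Sum of volumes = 123.2140
SG = 153.2 / 123.2140 = 1.243

SG = 1.243


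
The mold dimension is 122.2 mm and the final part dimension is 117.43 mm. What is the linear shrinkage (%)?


Shrinkage = (mold - part) / mold * 100
= (122.2 - 117.43) / 122.2 * 100
= 4.77 / 122.2 * 100
= 3.9%

3.9%


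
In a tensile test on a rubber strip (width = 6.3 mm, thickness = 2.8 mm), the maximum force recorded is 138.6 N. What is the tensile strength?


Area = width * thickness = 6.3 * 2.8 = 17.64 mm^2
TS = force / area = 138.6 / 17.64 = 7.86 MPa

7.86 MPa


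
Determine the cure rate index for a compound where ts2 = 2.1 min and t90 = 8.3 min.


CRI = 100 / (t90 - ts2)
= 100 / (8.3 - 2.1)
= 100 / 6.2
= 16.13 min^-1

16.13 min^-1


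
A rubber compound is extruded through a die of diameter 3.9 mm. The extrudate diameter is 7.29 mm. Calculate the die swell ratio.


Die swell ratio = D_extrudate / D_die
= 7.29 / 3.9
= 1.869

Die swell = 1.869


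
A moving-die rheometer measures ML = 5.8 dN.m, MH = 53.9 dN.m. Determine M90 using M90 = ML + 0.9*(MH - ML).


M90 = ML + 0.9 * (MH - ML)
M90 = 5.8 + 0.9 * (53.9 - 5.8)
M90 = 5.8 + 0.9 * 48.1
M90 = 49.09 dN.m

49.09 dN.m


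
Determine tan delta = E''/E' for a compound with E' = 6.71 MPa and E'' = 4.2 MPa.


tan delta = E'' / E'
= 4.2 / 6.71
= 0.6259

tan delta = 0.6259


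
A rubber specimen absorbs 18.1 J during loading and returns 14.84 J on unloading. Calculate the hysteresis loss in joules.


Hysteresis loss = loading - unloading
= 18.1 - 14.84
= 3.26 J

3.26 J


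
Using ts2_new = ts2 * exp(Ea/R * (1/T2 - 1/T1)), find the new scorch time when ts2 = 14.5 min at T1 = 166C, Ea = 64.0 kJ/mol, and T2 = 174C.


Convert temperatures: T1 = 166 + 273.15 = 439.15 K, T2 = 174 + 273.15 = 447.15 K
ts2_new = 14.5 * exp(64000 / 8.314 * (1/447.15 - 1/439.15))
1/T2 - 1/T1 = -4.0740e-05
ts2_new = 10.6 min

10.6 min


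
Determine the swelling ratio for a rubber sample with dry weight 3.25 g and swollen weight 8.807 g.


Q = W_swollen / W_dry
Q = 8.807 / 3.25
Q = 2.71

Q = 2.71


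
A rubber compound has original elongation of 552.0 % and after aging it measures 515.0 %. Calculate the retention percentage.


Retention = aged / original * 100
= 515.0 / 552.0 * 100
= 93.3%

93.3%


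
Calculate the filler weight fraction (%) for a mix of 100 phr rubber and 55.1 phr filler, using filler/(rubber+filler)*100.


Filler % = filler / (rubber + filler) * 100
= 55.1 / (100 + 55.1) * 100
= 55.1 / 155.1 * 100
= 35.53%

35.53%


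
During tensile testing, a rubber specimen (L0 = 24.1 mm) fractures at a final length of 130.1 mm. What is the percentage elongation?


Elongation = (Lf - L0) / L0 * 100
= (130.1 - 24.1) / 24.1 * 100
= 106.0 / 24.1 * 100
= 439.8%

439.8%


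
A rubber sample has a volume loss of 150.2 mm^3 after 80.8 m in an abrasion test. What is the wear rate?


Rate = volume_loss / distance
= 150.2 / 80.8
= 1.859 mm^3/m

1.859 mm^3/m


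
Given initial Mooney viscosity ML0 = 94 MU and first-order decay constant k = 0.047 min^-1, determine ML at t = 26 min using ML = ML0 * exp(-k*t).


ML = ML0 * exp(-k * t)
ML = 94 * exp(-0.047 * 26)
ML = 94 * 0.2946
ML = 27.7 MU

27.7 MU


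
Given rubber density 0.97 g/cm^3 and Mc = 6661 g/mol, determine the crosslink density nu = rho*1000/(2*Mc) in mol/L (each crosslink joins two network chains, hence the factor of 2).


nu = rho * 1000 / (2 * Mc)
nu = 0.97 * 1000 / (2 * 6661)
nu = 970.0 / 13322
nu = 0.0728 mol/L

0.0728 mol/L


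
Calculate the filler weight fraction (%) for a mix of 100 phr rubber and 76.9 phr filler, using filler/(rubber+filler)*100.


Filler % = filler / (rubber + filler) * 100
= 76.9 / (100 + 76.9) * 100
= 76.9 / 176.9 * 100
= 43.47%

43.47%


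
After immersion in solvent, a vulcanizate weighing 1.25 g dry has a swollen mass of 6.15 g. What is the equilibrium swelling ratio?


Q = W_swollen / W_dry
Q = 6.15 / 1.25
Q = 4.92

Q = 4.92


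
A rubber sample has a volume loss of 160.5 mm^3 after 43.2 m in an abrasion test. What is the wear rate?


Rate = volume_loss / distance
= 160.5 / 43.2
= 3.715 mm^3/m

3.715 mm^3/m


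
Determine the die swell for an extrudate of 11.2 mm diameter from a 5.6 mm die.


Die swell ratio = D_extrudate / D_die
= 11.2 / 5.6
= 2.0

Die swell = 2.0


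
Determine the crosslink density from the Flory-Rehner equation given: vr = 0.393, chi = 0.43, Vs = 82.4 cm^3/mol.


ln(1 - vr) = ln(1 - 0.393) = -0.4992
Numerator = -((-0.4992) + 0.393 + 0.43 * 0.393^2) = 0.0398
Denominator = 82.4 * (0.393^(1/3) - 0.393/2) = 44.1650
nu = 0.0398 / 44.1650 = 9.0147e-04 mol/cm^3

9.0147e-04 mol/cm^3


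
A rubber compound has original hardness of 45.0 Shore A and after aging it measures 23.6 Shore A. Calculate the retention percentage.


Retention = aged / original * 100
= 23.6 / 45.0 * 100
= 52.4%

52.4%


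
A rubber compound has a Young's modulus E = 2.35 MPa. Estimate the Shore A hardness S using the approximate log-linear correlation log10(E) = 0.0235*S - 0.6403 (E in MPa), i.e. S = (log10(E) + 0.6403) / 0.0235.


log10(E) = 0.0235*S - 0.6403  =>  S = (log10(E) + 0.6403) / 0.0235
log10(2.35) = 0.371068
S = (0.371068 + 0.6403) / 0.0235 = 1.011368 / 0.0235
S = 43.0

Shore A = 43.0


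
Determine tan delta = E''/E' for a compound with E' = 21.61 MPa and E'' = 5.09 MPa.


tan delta = E'' / E'
= 5.09 / 21.61
= 0.2355

tan delta = 0.2355


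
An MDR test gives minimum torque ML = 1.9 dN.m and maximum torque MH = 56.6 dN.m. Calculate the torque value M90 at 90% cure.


M90 = ML + 0.9 * (MH - ML)
M90 = 1.9 + 0.9 * (56.6 - 1.9)
M90 = 1.9 + 0.9 * 54.7
M90 = 51.13 dN.m

51.13 dN.m


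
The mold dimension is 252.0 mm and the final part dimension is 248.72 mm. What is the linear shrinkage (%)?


Shrinkage = (mold - part) / mold * 100
= (252.0 - 248.72) / 252.0 * 100
= 3.28 / 252.0 * 100
= 1.3%

1.3%


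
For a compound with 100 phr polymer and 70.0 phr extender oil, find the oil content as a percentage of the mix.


Oil % = oil / (100 + oil) * 100
= 70.0 / (100 + 70.0) * 100
= 70.0 / 170.0 * 100
= 41.18%

41.18%


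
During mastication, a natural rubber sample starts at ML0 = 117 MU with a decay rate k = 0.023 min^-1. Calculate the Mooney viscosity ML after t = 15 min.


ML = ML0 * exp(-k * t)
ML = 117 * exp(-0.023 * 15)
ML = 117 * 0.7082
ML = 82.86 MU

82.86 MU


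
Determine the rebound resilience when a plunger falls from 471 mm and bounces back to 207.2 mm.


Resilience = h_rebound / h_drop * 100
= 207.2 / 471 * 100
= 44.0%

44.0%


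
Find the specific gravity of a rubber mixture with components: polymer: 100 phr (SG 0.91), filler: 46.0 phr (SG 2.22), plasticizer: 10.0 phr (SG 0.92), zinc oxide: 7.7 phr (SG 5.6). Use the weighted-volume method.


Sum of weights = 163.7
Volume contributions:
  polymer: 100/0.91 = 109.8901
  filler: 46.0/2.22 = 20.7207
  plasticizer: 10.0/0.92 = 10.8696
  zinc oxide: 7.7/5.6 = 1.3750
Sum of volumes = 142.8554
SG = 163.7 / 142.8554 = 1.146

SG = 1.146


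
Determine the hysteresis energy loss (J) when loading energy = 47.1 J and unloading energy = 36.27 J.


Hysteresis loss = loading - unloading
= 47.1 - 36.27
= 10.83 J

10.83 J


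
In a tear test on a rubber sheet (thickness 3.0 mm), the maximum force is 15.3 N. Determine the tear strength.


Tear strength = force / thickness
= 15.3 / 3.0
= 5.1 N/mm

5.1 N/mm


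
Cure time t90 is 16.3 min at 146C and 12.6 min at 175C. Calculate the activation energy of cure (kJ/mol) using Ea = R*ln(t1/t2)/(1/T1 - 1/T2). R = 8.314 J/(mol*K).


T1 = 419.15 K, T2 = 448.15 K
1/T1 - 1/T2 = 1.5439e-04
ln(t1/t2) = ln(16.3/12.6) = 0.2575
Ea = 8.314 * 0.2575 / 1.5439e-04 = 13865.2801 J/mol
Ea = 13.87 kJ/mol

13.87 kJ/mol


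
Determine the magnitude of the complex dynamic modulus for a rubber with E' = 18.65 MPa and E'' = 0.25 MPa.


|E*| = sqrt(E'^2 + E''^2)
= sqrt(18.65^2 + 0.25^2)
= sqrt(347.8225 + 0.0625)
= 18.652 MPa

18.652 MPa


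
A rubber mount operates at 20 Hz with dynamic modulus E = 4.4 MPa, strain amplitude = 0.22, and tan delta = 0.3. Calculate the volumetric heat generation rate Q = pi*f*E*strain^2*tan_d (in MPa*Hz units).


Q = pi * f * E * strain^2 * tan_d
= pi * 20 * 4.4 * 0.22^2 * 0.3
= pi * 20 * 4.4 * 0.0484 * 0.3
= 4.0142

Q = 4.0142


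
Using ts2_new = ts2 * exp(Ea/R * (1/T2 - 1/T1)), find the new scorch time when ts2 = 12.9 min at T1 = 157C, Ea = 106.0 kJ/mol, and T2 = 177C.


Convert temperatures: T1 = 157 + 273.15 = 430.15 K, T2 = 177 + 273.15 = 450.15 K
ts2_new = 12.9 * exp(106000 / 8.314 * (1/450.15 - 1/430.15))
1/T2 - 1/T1 = -1.0329e-04
ts2_new = 3.46 min

3.46 min


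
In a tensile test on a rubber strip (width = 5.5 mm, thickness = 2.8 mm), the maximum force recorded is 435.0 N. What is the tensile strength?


Area = width * thickness = 5.5 * 2.8 = 15.4 mm^2
TS = force / area = 435.0 / 15.4 = 28.25 MPa

28.25 MPa


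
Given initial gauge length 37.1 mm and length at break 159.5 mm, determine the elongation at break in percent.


Elongation = (Lf - L0) / L0 * 100
= (159.5 - 37.1) / 37.1 * 100
= 122.4 / 37.1 * 100
= 329.9%

329.9%


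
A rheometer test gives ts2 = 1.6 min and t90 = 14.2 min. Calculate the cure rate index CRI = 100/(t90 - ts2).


CRI = 100 / (t90 - ts2)
= 100 / (14.2 - 1.6)
= 100 / 12.6
= 7.94 min^-1

7.94 min^-1


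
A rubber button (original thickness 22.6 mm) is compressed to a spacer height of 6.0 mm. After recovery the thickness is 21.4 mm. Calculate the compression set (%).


CS = (t0 - recovered) / (t0 - ts) * 100
= (22.6 - 21.4) / (22.6 - 6.0) * 100
= 1.2 / 16.6 * 100
= 7.2%

7.2%


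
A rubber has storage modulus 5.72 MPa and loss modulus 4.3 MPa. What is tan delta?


tan delta = E'' / E'
= 4.3 / 5.72
= 0.7517

tan delta = 0.7517


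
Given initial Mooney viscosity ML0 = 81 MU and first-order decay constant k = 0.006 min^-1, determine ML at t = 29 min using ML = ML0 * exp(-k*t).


ML = ML0 * exp(-k * t)
ML = 81 * exp(-0.006 * 29)
ML = 81 * 0.8403
ML = 68.06 MU

68.06 MU


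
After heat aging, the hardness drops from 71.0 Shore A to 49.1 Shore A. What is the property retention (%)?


Retention = aged / original * 100
= 49.1 / 71.0 * 100
= 69.2%

69.2%


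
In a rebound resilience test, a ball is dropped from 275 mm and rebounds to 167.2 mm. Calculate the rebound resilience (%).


Resilience = h_rebound / h_drop * 100
= 167.2 / 275 * 100
= 60.8%

60.8%


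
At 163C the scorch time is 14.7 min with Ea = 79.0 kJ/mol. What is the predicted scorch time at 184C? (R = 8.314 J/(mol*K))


Convert temperatures: T1 = 163 + 273.15 = 436.15 K, T2 = 184 + 273.15 = 457.15 K
ts2_new = 14.7 * exp(79000 / 8.314 * (1/457.15 - 1/436.15))
1/T2 - 1/T1 = -1.0532e-04
ts2_new = 5.4 min

5.4 min


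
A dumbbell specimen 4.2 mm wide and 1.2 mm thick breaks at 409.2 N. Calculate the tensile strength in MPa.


Area = width * thickness = 4.2 * 1.2 = 5.04 mm^2
TS = force / area = 409.2 / 5.04 = 81.19 MPa

81.19 MPa


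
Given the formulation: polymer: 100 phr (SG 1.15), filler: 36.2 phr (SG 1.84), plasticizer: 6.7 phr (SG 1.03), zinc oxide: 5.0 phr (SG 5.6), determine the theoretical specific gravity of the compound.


Sum of weights = 147.9
Volume contributions:
  polymer: 100/1.15 = 86.9565
  filler: 36.2/1.84 = 19.6739
  plasticizer: 6.7/1.03 = 6.5049
  zinc oxide: 5.0/5.6 = 0.8929
Sum of volumes = 114.0281
SG = 147.9 / 114.0281 = 1.297

SG = 1.297


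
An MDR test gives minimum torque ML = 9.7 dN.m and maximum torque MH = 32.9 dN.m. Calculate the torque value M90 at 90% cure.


M90 = ML + 0.9 * (MH - ML)
M90 = 9.7 + 0.9 * (32.9 - 9.7)
M90 = 9.7 + 0.9 * 23.2
M90 = 30.58 dN.m

30.58 dN.m


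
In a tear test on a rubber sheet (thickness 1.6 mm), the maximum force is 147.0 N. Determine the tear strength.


Tear strength = force / thickness
= 147.0 / 1.6
= 91.88 N/mm

91.88 N/mm


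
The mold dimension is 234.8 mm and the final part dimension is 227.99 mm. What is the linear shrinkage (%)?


Shrinkage = (mold - part) / mold * 100
= (234.8 - 227.99) / 234.8 * 100
= 6.81 / 234.8 * 100
= 2.9%

2.9%


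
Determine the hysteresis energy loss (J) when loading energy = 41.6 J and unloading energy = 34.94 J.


Hysteresis loss = loading - unloading
= 41.6 - 34.94
= 6.66 J

6.66 J


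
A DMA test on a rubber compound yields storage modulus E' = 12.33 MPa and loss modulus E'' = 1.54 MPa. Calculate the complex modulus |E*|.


|E*| = sqrt(E'^2 + E''^2)
= sqrt(12.33^2 + 1.54^2)
= sqrt(152.0289 + 2.3716)
= 12.426 MPa

12.426 MPa


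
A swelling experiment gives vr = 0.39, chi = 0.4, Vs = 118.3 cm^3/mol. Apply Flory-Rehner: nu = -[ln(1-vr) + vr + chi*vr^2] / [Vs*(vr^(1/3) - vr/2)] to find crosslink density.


ln(1 - vr) = ln(1 - 0.39) = -0.4943
Numerator = -((-0.4943) + 0.39 + 0.4 * 0.39^2) = 0.0435
Denominator = 118.3 * (0.39^(1/3) - 0.39/2) = 63.3632
nu = 0.0435 / 63.3632 = 6.8583e-04 mol/cm^3

6.8583e-04 mol/cm^3


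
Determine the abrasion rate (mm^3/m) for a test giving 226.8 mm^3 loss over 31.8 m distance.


Rate = volume_loss / distance
= 226.8 / 31.8
= 7.132 mm^3/m

7.132 mm^3/m


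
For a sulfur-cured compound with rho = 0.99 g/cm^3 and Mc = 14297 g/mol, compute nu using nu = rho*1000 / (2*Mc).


nu = rho * 1000 / (2 * Mc)
nu = 0.99 * 1000 / (2 * 14297)
nu = 990.0 / 28594
nu = 0.0346 mol/L

0.0346 mol/L


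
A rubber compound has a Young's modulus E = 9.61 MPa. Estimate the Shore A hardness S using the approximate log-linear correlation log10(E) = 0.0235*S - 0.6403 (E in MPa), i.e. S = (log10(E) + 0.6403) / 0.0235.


log10(E) = 0.0235*S - 0.6403  =>  S = (log10(E) + 0.6403) / 0.0235
log10(9.61) = 0.982723
S = (0.982723 + 0.6403) / 0.0235 = 1.623023 / 0.0235
S = 69.1

Shore A = 69.1


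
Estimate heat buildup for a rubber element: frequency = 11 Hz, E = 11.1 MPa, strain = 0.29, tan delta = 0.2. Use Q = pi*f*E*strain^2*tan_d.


Q = pi * f * E * strain^2 * tan_d
= pi * 11 * 11.1 * 0.29^2 * 0.2
= pi * 11 * 11.1 * 0.0841 * 0.2
= 6.4520

Q = 6.4520
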